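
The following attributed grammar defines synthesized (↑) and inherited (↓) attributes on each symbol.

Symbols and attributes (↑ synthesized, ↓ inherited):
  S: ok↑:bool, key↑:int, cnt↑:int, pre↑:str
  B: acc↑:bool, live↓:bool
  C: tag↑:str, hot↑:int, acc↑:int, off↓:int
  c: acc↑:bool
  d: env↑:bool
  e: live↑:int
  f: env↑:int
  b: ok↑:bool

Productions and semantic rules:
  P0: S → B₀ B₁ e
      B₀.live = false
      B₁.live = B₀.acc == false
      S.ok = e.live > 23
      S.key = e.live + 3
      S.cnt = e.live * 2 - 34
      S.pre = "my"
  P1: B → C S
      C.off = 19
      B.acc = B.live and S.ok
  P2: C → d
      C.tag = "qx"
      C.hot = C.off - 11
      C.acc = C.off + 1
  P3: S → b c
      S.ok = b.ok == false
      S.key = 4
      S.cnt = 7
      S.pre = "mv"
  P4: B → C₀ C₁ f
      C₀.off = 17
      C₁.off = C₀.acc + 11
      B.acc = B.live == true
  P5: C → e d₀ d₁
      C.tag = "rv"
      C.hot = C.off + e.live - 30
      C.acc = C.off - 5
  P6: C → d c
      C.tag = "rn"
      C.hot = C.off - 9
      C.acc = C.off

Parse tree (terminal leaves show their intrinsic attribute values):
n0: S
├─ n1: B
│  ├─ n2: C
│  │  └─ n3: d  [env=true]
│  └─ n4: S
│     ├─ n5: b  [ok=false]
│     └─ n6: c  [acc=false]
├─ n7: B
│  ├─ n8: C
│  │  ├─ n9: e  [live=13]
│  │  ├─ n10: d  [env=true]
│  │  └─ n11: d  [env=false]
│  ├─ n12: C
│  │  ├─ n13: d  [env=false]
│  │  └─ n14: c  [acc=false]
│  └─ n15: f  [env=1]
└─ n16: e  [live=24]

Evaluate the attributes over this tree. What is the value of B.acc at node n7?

true

1. n1.live = false  [false]
2. n2.off = 19  [19]
3. n3.env = true  [terminal]
4. n2.tag = "qx"  ["qx"]
5. n2.hot = 8  [C.off - 11]
6. n2.acc = 20  [C.off + 1]
7. n5.ok = false  [terminal]
8. n6.acc = false  [terminal]
9. n4.ok = true  [b.ok == false]
10. n4.key = 4  [4]
11. n4.cnt = 7  [7]
12. n4.pre = "mv"  ["mv"]
13. n1.acc = false  [B.live and S.ok]
14. n7.live = true  [B₀.acc == false]
15. n8.off = 17  [17]
16. n9.live = 13  [terminal]
17. n10.env = true  [terminal]
18. n11.env = false  [terminal]
19. n8.tag = "rv"  ["rv"]
20. n8.hot = 0  [C.off + e.live - 30]
21. n8.acc = 12  [C.off - 5]
22. n12.off = 23  [C₀.acc + 11]
23. n13.env = false  [terminal]
24. n14.acc = false  [terminal]
25. n12.tag = "rn"  ["rn"]
26. n12.hot = 14  [C.off - 9]
27. n12.acc = 23  [C.off]
28. n15.env = 1  [terminal]
29. n7.acc = true  [B.live == true]
30. n16.live = 24  [terminal]
31. n0.ok = true  [e.live > 23]
32. n0.key = 27  [e.live + 3]
33. n0.cnt = 14  [e.live * 2 - 34]
34. n0.pre = "my"  ["my"]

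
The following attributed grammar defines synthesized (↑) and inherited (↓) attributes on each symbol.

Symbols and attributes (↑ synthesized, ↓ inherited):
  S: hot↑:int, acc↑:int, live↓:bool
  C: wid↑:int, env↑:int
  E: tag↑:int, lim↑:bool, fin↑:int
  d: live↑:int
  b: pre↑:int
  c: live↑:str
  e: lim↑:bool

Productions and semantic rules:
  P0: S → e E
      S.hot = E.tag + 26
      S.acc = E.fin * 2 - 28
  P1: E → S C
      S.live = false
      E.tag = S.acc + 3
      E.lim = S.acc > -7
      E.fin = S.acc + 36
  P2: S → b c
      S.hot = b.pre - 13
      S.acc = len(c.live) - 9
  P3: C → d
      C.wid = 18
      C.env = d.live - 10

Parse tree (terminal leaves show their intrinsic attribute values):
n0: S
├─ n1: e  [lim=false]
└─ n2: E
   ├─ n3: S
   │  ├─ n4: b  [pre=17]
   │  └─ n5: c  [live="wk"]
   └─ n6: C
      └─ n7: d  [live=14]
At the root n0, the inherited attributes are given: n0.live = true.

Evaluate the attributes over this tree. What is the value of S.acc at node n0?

30

1. n0.live = true  [given at root]
2. n1.lim = false  [terminal]
3. n3.live = false  [false]
4. n4.pre = 17  [terminal]
5. n5.live = "wk"  [terminal]
6. n3.hot = 4  [b.pre - 13]
7. n3.acc = -7  [len(c.live) - 9]
8. n7.live = 14  [terminal]
9. n6.wid = 18  [18]
10. n6.env = 4  [d.live - 10]
11. n2.tag = -4  [S.acc + 3]
12. n2.lim = false  [S.acc > -7]
13. n2.fin = 29  [S.acc + 36]
14. n0.hot = 22  [E.tag + 26]
15. n0.acc = 30  [E.fin * 2 - 28]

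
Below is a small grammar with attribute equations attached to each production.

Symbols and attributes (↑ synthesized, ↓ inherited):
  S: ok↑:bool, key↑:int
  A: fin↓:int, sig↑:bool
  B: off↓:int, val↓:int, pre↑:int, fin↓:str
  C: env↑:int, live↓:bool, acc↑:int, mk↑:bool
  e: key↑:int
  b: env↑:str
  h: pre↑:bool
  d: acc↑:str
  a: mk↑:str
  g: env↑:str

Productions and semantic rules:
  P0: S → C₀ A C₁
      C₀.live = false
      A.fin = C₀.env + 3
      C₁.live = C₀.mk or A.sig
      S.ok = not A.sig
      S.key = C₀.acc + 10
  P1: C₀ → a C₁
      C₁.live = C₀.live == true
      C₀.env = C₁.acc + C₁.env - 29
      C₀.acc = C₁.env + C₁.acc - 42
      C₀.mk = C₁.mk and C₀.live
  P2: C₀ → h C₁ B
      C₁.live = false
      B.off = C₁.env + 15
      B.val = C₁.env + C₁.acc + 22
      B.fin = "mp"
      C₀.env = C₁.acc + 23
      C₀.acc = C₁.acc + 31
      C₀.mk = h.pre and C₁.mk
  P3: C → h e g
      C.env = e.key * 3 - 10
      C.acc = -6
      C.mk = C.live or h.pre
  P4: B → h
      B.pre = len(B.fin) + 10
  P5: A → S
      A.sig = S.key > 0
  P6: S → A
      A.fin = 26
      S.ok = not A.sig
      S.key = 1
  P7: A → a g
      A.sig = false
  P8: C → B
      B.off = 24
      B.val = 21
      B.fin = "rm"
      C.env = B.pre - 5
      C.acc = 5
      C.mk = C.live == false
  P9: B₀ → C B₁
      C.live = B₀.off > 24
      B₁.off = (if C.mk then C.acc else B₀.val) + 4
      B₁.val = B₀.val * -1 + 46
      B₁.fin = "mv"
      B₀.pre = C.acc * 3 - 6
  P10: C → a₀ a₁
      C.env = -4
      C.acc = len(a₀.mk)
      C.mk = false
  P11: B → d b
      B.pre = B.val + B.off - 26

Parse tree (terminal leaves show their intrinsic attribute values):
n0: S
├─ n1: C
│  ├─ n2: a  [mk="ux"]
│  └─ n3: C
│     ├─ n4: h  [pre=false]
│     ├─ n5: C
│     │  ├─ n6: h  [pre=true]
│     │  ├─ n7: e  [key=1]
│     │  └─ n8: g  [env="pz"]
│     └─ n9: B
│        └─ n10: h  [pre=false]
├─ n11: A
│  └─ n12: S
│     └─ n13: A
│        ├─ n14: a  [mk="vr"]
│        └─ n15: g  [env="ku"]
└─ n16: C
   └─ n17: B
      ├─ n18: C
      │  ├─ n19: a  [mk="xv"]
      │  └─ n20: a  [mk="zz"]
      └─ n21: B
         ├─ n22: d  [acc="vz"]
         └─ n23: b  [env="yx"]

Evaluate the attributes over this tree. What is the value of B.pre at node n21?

24

1. n1.live = false  [false]
2. n2.mk = "ux"  [terminal]
3. n3.live = false  [C₀.live == true]
4. n4.pre = false  [terminal]
5. n5.live = false  [false]
6. n6.pre = true  [terminal]
7. n7.key = 1  [terminal]
8. n8.env = "pz"  [terminal]
9. n5.env = -7  [e.key * 3 - 10]
10. n5.acc = -6  [-6]
11. n5.mk = true  [C.live or h.pre]
12. n9.off = 8  [C₁.env + 15]
13. n9.val = 9  [C₁.env + C₁.acc + 22]
14. n9.fin = "mp"  ["mp"]
15. n10.pre = false  [terminal]
16. n9.pre = 12  [len(B.fin) + 10]
17. n3.env = 17  [C₁.acc + 23]
18. n3.acc = 25  [C₁.acc + 31]
19. n3.mk = false  [h.pre and C₁.mk]
20. n1.env = 13  [C₁.acc + C₁.env - 29]
21. n1.acc = 0  [C₁.env + C₁.acc - 42]
22. n1.mk = false  [C₁.mk and C₀.live]
23. n11.fin = 16  [C₀.env + 3]
24. n13.fin = 26  [26]
25. n14.mk = "vr"  [terminal]
26. n15.env = "ku"  [terminal]
27. n13.sig = false  [false]
28. n12.ok = true  [not A.sig]
29. n12.key = 1  [1]
30. n11.sig = true  [S.key > 0]
31. n16.live = true  [C₀.mk or A.sig]
32. n17.off = 24  [24]
33. n17.val = 21  [21]
34. n17.fin = "rm"  ["rm"]
35. n18.live = false  [B₀.off > 24]
36. n19.mk = "xv"  [terminal]
37. n20.mk = "zz"  [terminal]
38. n18.env = -4  [-4]
39. n18.acc = 2  [len(a₀.mk)]
40. n18.mk = false  [false]
41. n21.off = 25  [(if C.mk then C.acc else B₀.val) + 4]
42. n21.val = 25  [B₀.val * -1 + 46]
43. n21.fin = "mv"  ["mv"]
44. n22.acc = "vz"  [terminal]
45. n23.env = "yx"  [terminal]
46. n21.pre = 24  [B.val + B.off - 26]
47. n17.pre = 0  [C.acc * 3 - 6]
48. n16.env = -5  [B.pre - 5]
49. n16.acc = 5  [5]
50. n16.mk = false  [C.live == false]
51. n0.ok = false  [not A.sig]
52. n0.key = 10  [C₀.acc + 10]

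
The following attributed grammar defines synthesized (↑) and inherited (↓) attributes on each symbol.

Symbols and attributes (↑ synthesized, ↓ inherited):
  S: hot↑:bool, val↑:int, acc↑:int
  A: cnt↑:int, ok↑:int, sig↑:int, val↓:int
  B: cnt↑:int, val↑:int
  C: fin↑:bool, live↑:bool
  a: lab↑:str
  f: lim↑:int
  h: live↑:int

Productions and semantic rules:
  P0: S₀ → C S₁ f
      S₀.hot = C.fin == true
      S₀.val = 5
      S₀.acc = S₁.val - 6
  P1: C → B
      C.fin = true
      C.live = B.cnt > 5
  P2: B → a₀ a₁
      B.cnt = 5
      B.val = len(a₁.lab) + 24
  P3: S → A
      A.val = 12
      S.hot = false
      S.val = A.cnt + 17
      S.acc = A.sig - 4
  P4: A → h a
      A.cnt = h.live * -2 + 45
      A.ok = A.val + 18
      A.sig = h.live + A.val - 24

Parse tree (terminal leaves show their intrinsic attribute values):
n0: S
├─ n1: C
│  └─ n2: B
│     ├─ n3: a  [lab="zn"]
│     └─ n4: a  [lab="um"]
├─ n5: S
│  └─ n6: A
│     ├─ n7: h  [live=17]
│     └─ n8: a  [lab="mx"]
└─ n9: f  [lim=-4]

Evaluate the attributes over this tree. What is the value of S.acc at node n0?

22

1. n3.lab = "zn"  [terminal]
2. n4.lab = "um"  [terminal]
3. n2.cnt = 5  [5]
4. n2.val = 26  [len(a₁.lab) + 24]
5. n1.fin = true  [true]
6. n1.live = false  [B.cnt > 5]
7. n6.val = 12  [12]
8. n7.live = 17  [terminal]
9. n8.lab = "mx"  [terminal]
10. n6.cnt = 11  [h.live * -2 + 45]
11. n6.ok = 30  [A.val + 18]
12. n6.sig = 5  [h.live + A.val - 24]
13. n5.hot = false  [false]
14. n5.val = 28  [A.cnt + 17]
15. n5.acc = 1  [A.sig - 4]
16. n9.lim = -4  [terminal]
17. n0.hot = true  [C.fin == true]
18. n0.val = 5  [5]
19. n0.acc = 22  [S₁.val - 6]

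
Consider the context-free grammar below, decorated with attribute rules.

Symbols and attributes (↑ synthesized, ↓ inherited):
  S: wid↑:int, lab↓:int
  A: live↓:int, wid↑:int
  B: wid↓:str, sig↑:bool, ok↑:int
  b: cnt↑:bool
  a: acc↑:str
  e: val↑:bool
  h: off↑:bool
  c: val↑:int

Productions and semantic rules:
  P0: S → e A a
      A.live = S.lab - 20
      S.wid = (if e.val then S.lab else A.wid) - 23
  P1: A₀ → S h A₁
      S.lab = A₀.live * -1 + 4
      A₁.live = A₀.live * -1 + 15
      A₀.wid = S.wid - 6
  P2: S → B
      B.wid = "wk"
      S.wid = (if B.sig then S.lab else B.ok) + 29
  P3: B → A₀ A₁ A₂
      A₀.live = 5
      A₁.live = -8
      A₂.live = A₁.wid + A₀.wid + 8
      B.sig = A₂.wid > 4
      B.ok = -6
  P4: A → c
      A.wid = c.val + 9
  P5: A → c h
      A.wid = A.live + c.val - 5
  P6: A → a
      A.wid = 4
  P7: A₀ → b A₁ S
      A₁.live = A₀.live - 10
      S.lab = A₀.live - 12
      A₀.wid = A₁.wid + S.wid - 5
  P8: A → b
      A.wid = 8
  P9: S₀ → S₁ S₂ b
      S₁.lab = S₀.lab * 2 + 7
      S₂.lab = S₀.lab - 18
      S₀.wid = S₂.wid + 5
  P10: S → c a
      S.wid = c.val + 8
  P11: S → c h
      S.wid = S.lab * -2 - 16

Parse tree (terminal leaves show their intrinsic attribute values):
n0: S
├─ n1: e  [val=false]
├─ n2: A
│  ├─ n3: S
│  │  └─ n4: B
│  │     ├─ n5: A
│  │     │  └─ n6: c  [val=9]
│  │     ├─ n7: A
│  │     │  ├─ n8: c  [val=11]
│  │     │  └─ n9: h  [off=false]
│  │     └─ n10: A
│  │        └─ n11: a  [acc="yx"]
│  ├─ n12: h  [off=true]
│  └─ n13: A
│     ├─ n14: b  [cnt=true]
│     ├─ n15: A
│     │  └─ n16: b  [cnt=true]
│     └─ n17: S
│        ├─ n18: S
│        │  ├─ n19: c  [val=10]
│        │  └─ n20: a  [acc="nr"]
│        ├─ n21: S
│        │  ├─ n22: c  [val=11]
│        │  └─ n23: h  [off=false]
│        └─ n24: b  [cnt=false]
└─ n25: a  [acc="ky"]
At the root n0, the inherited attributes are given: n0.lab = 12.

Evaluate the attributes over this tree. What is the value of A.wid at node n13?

6

1. n0.lab = 12  [given at root]
2. n1.val = false  [terminal]
3. n2.live = -8  [S.lab - 20]
4. n3.lab = 12  [A₀.live * -1 + 4]
5. n4.wid = "wk"  ["wk"]
6. n5.live = 5  [5]
7. n6.val = 9  [terminal]
8. n5.wid = 18  [c.val + 9]
9. n7.live = -8  [-8]
10. n8.val = 11  [terminal]
11. n9.off = false  [terminal]
12. n7.wid = -2  [A.live + c.val - 5]
13. n10.live = 24  [A₁.wid + A₀.wid + 8]
14. n11.acc = "yx"  [terminal]
15. n10.wid = 4  [4]
16. n4.sig = false  [A₂.wid > 4]
17. n4.ok = -6  [-6]
18. n3.wid = 23  [(if B.sig then S.lab else B.ok) + 29]
19. n12.off = true  [terminal]
20. n13.live = 23  [A₀.live * -1 + 15]
21. n14.cnt = true  [terminal]
22. n15.live = 13  [A₀.live - 10]
23. n16.cnt = true  [terminal]
24. n15.wid = 8  [8]
25. n17.lab = 11  [A₀.live - 12]
26. n18.lab = 29  [S₀.lab * 2 + 7]
27. n19.val = 10  [terminal]
28. n20.acc = "nr"  [terminal]
29. n18.wid = 18  [c.val + 8]
30. n21.lab = -7  [S₀.lab - 18]
31. n22.val = 11  [terminal]
32. n23.off = false  [terminal]
33. n21.wid = -2  [S.lab * -2 - 16]
34. n24.cnt = false  [terminal]
35. n17.wid = 3  [S₂.wid + 5]
36. n13.wid = 6  [A₁.wid + S.wid - 5]
37. n2.wid = 17  [S.wid - 6]
38. n25.acc = "ky"  [terminal]
39. n0.wid = -6  [(if e.val then S.lab else A.wid) - 23]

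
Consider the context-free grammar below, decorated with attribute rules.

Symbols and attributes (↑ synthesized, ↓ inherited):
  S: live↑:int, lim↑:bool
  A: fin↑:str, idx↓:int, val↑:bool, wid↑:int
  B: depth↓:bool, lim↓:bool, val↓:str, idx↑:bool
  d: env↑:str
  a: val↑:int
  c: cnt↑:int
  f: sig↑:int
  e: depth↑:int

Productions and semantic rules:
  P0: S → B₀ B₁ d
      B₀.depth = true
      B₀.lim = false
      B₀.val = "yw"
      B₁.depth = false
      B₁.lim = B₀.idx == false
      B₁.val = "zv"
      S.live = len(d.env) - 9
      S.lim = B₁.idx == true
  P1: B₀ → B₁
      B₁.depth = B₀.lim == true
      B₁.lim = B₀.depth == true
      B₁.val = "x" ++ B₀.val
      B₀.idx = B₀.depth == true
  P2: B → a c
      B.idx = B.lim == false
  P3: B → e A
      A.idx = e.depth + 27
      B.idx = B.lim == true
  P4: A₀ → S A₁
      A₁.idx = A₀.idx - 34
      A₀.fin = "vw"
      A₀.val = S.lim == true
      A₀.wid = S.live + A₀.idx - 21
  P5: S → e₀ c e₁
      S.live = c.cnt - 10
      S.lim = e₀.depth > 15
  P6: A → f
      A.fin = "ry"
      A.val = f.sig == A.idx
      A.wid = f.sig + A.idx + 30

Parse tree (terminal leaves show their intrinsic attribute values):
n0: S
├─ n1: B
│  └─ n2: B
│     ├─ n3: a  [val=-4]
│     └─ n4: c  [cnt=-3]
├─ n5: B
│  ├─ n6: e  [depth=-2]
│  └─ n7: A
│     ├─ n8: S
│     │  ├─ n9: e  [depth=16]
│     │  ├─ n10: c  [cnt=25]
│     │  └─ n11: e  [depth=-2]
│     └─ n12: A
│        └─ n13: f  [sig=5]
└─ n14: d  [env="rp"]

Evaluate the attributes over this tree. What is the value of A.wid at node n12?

26

1. n1.depth = true  [true]
2. n1.lim = false  [false]
3. n1.val = "yw"  ["yw"]
4. n2.depth = false  [B₀.lim == true]
5. n2.lim = true  [B₀.depth == true]
6. n2.val = "xyw"  ["x" ++ B₀.val]
7. n3.val = -4  [terminal]
8. n4.cnt = -3  [terminal]
9. n2.idx = false  [B.lim == false]
10. n1.idx = true  [B₀.depth == true]
11. n5.depth = false  [false]
12. n5.lim = false  [B₀.idx == false]
13. n5.val = "zv"  ["zv"]
14. n6.depth = -2  [terminal]
15. n7.idx = 25  [e.depth + 27]
16. n9.depth = 16  [terminal]
17. n10.cnt = 25  [terminal]
18. n11.depth = -2  [terminal]
19. n8.live = 15  [c.cnt - 10]
20. n8.lim = true  [e₀.depth > 15]
21. n12.idx = -9  [A₀.idx - 34]
22. n13.sig = 5  [terminal]
23. n12.fin = "ry"  ["ry"]
24. n12.val = false  [f.sig == A.idx]
25. n12.wid = 26  [f.sig + A.idx + 30]
26. n7.fin = "vw"  ["vw"]
27. n7.val = true  [S.lim == true]
28. n7.wid = 19  [S.live + A₀.idx - 21]
29. n5.idx = false  [B.lim == true]
30. n14.env = "rp"  [terminal]
31. n0.live = -7  [len(d.env) - 9]
32. n0.lim = false  [B₁.idx == true]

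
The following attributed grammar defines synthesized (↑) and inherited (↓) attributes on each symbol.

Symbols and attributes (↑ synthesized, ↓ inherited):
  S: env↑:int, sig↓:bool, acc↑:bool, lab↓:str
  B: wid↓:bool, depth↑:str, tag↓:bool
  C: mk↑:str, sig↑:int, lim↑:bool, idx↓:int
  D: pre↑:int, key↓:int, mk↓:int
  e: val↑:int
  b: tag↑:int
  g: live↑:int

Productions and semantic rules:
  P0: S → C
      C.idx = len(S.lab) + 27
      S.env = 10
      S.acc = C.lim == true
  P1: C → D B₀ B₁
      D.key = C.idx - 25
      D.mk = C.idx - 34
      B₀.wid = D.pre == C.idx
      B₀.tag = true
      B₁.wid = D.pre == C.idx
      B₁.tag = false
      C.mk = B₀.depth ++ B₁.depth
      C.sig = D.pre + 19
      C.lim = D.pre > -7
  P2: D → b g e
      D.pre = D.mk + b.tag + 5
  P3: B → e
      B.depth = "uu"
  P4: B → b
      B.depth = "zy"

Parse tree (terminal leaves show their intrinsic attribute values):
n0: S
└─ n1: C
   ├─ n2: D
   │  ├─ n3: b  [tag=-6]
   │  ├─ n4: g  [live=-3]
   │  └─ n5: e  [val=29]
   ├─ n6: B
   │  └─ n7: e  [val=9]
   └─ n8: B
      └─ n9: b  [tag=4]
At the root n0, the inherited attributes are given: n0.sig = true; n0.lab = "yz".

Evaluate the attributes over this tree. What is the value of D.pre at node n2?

1. n0.sig = true  [given at root]
2. n0.lab = "yz"  [given at root]
3. n1.idx = 29  [len(S.lab) + 27]
4. n2.key = 4  [C.idx - 25]
5. n2.mk = -5  [C.idx - 34]
6. n3.tag = -6  [terminal]
7. n4.live = -3  [terminal]
8. n5.val = 29  [terminal]
9. n2.pre = -6  [D.mk + b.tag + 5]
10. n6.wid = false  [D.pre == C.idx]
11. n6.tag = true  [true]
12. n7.val = 9  [terminal]
13. n6.depth = "uu"  ["uu"]
14. n8.wid = false  [D.pre == C.idx]
15. n8.tag = false  [false]
16. n9.tag = 4  [terminal]
17. n8.depth = "zy"  ["zy"]
18. n1.mk = "uuzy"  [B₀.depth ++ B₁.depth]
19. n1.sig = 13  [D.pre + 19]
20. n1.lim = true  [D.pre > -7]
21. n0.env = 10  [10]
22. n0.acc = true  [C.lim == true]

-6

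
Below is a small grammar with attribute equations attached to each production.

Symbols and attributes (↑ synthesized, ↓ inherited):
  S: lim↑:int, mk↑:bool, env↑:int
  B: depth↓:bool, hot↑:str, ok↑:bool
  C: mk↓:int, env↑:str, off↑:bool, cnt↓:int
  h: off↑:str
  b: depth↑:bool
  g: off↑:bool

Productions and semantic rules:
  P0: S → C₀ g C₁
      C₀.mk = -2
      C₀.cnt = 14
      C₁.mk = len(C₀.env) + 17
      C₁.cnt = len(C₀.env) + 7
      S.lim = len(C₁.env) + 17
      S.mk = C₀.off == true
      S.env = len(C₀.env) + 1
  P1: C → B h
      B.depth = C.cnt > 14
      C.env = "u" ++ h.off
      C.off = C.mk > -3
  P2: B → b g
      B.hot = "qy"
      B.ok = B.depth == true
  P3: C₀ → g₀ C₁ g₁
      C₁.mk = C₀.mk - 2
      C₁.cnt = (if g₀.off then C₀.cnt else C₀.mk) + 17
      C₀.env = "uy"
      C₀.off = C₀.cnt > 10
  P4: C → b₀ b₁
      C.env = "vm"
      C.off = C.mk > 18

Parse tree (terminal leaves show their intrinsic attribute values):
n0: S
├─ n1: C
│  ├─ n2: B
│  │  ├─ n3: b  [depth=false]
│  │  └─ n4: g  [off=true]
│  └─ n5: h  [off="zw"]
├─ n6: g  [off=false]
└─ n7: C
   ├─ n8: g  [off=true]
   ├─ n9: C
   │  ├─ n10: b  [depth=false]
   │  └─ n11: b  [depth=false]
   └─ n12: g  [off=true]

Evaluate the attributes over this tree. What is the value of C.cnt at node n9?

27

1. n1.mk = -2  [-2]
2. n1.cnt = 14  [14]
3. n2.depth = false  [C.cnt > 14]
4. n3.depth = false  [terminal]
5. n4.off = true  [terminal]
6. n2.hot = "qy"  ["qy"]
7. n2.ok = false  [B.depth == true]
8. n5.off = "zw"  [terminal]
9. n1.env = "uzw"  ["u" ++ h.off]
10. n1.off = true  [C.mk > -3]
11. n6.off = false  [terminal]
12. n7.mk = 20  [len(C₀.env) + 17]
13. n7.cnt = 10  [len(C₀.env) + 7]
14. n8.off = true  [terminal]
15. n9.mk = 18  [C₀.mk - 2]
16. n9.cnt = 27  [(if g₀.off then C₀.cnt else C₀.mk) + 17]
17. n10.depth = false  [terminal]
18. n11.depth = false  [terminal]
19. n9.env = "vm"  ["vm"]
20. n9.off = false  [C.mk > 18]
21. n12.off = true  [terminal]
22. n7.env = "uy"  ["uy"]
23. n7.off = false  [C₀.cnt > 10]
24. n0.lim = 19  [len(C₁.env) + 17]
25. n0.mk = true  [C₀.off == true]
26. n0.env = 4  [len(C₀.env) + 1]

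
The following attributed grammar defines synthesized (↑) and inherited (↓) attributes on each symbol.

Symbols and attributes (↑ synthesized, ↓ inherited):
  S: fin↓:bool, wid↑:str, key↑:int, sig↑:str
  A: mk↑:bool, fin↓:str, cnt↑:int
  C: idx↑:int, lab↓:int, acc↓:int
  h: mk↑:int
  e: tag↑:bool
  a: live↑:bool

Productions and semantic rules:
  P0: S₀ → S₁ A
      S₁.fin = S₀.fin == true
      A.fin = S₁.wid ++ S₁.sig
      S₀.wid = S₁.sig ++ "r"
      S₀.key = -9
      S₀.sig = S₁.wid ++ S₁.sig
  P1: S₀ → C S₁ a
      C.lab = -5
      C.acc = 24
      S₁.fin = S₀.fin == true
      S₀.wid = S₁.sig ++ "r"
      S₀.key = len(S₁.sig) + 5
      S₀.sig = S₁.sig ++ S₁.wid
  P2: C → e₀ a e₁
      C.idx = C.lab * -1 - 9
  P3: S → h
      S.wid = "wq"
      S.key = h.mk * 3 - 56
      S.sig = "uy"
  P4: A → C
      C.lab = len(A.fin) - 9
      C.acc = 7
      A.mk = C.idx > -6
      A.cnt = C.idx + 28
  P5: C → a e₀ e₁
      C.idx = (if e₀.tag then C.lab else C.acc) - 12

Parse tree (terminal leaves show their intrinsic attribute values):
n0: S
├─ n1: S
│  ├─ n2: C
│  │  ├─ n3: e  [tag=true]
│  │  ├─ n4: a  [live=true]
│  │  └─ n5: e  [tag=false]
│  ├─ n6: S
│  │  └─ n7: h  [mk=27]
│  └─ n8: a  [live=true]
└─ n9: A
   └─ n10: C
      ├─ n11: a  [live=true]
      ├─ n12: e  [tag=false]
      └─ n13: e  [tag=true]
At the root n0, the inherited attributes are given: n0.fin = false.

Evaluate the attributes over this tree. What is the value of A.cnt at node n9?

1. n0.fin = false  [given at root]
2. n1.fin = false  [S₀.fin == true]
3. n2.lab = -5  [-5]
4. n2.acc = 24  [24]
5. n3.tag = true  [terminal]
6. n4.live = true  [terminal]
7. n5.tag = false  [terminal]
8. n2.idx = -4  [C.lab * -1 - 9]
9. n6.fin = false  [S₀.fin == true]
10. n7.mk = 27  [terminal]
11. n6.wid = "wq"  ["wq"]
12. n6.key = 25  [h.mk * 3 - 56]
13. n6.sig = "uy"  ["uy"]
14. n8.live = true  [terminal]
15. n1.wid = "uyr"  [S₁.sig ++ "r"]
16. n1.key = 7  [len(S₁.sig) + 5]
17. n1.sig = "uywq"  [S₁.sig ++ S₁.wid]
18. n9.fin = "uyruywq"  [S₁.wid ++ S₁.sig]
19. n10.lab = -2  [len(A.fin) - 9]
20. n10.acc = 7  [7]
21. n11.live = true  [terminal]
22. n12.tag = false  [terminal]
23. n13.tag = true  [terminal]
24. n10.idx = -5  [(if e₀.tag then C.lab else C.acc) - 12]
25. n9.mk = true  [C.idx > -6]
26. n9.cnt = 23  [C.idx + 28]
27. n0.wid = "uywqr"  [S₁.sig ++ "r"]
28. n0.key = -9  [-9]
29. n0.sig = "uyruywq"  [S₁.wid ++ S₁.sig]

23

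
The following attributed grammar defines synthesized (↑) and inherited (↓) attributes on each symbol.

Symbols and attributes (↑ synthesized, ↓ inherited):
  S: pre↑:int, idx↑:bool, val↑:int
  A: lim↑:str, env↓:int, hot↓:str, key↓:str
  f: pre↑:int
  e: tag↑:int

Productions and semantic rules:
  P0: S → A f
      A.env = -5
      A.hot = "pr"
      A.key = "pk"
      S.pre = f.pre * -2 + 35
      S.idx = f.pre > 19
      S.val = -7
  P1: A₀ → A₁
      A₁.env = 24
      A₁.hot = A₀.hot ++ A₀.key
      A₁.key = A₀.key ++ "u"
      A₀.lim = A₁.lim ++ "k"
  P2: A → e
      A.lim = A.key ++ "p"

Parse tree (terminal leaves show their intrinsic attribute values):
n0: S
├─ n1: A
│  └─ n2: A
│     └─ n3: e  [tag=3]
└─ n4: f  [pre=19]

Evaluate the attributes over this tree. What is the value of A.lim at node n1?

"pkupk"

1. n1.env = -5  [-5]
2. n1.hot = "pr"  ["pr"]
3. n1.key = "pk"  ["pk"]
4. n2.env = 24  [24]
5. n2.hot = "prpk"  [A₀.hot ++ A₀.key]
6. n2.key = "pku"  [A₀.key ++ "u"]
7. n3.tag = 3  [terminal]
8. n2.lim = "pkup"  [A.key ++ "p"]
9. n1.lim = "pkupk"  [A₁.lim ++ "k"]
10. n4.pre = 19  [terminal]
11. n0.pre = -3  [f.pre * -2 + 35]
12. n0.idx = false  [f.pre > 19]
13. n0.val = -7  [-7]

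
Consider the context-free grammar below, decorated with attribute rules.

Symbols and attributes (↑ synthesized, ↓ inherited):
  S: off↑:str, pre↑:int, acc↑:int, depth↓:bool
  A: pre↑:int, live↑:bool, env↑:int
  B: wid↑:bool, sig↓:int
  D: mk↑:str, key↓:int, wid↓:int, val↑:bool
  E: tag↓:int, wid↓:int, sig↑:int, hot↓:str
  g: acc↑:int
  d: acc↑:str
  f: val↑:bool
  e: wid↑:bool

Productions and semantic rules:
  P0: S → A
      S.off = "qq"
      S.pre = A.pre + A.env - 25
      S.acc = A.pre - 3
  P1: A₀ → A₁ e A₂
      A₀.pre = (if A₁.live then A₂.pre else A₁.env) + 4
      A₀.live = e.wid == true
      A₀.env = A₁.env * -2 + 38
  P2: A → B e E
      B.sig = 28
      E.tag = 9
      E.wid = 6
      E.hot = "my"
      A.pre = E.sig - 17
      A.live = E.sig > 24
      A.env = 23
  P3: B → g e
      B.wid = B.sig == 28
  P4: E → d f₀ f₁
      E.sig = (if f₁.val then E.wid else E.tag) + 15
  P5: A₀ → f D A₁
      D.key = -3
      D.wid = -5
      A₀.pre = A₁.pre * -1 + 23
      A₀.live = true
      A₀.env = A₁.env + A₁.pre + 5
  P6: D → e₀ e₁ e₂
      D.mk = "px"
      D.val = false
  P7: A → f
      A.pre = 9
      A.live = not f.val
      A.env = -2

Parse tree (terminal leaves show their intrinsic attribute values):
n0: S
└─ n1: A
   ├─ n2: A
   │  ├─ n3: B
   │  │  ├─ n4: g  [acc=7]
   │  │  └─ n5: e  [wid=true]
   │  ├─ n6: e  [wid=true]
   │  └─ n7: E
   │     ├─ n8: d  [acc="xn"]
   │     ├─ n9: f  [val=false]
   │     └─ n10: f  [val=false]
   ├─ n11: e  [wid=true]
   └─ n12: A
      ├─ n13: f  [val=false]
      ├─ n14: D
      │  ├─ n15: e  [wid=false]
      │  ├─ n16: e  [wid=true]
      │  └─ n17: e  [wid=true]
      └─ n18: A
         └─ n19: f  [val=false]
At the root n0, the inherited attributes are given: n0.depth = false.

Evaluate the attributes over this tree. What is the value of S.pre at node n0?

1. n0.depth = false  [given at root]
2. n3.sig = 28  [28]
3. n4.acc = 7  [terminal]
4. n5.wid = true  [terminal]
5. n3.wid = true  [B.sig == 28]
6. n6.wid = true  [terminal]
7. n7.tag = 9  [9]
8. n7.wid = 6  [6]
9. n7.hot = "my"  ["my"]
10. n8.acc = "xn"  [terminal]
11. n9.val = false  [terminal]
12. n10.val = false  [terminal]
13. n7.sig = 24  [(if f₁.val then E.wid else E.tag) + 15]
14. n2.pre = 7  [E.sig - 17]
15. n2.live = false  [E.sig > 24]
16. n2.env = 23  [23]
17. n11.wid = true  [terminal]
18. n13.val = false  [terminal]
19. n14.key = -3  [-3]
20. n14.wid = -5  [-5]
21. n15.wid = false  [terminal]
22. n16.wid = true  [terminal]
23. n17.wid = true  [terminal]
24. n14.mk = "px"  ["px"]
25. n14.val = false  [false]
26. n19.val = false  [terminal]
27. n18.pre = 9  [9]
28. n18.live = true  [not f.val]
29. n18.env = -2  [-2]
30. n12.pre = 14  [A₁.pre * -1 + 23]
31. n12.live = true  [true]
32. n12.env = 12  [A₁.env + A₁.pre + 5]
33. n1.pre = 27  [(if A₁.live then A₂.pre else A₁.env) + 4]
34. n1.live = true  [e.wid == true]
35. n1.env = -8  [A₁.env * -2 + 38]
36. n0.off = "qq"  ["qq"]
37. n0.pre = -6  [A.pre + A.env - 25]
38. n0.acc = 24  [A.pre - 3]

-6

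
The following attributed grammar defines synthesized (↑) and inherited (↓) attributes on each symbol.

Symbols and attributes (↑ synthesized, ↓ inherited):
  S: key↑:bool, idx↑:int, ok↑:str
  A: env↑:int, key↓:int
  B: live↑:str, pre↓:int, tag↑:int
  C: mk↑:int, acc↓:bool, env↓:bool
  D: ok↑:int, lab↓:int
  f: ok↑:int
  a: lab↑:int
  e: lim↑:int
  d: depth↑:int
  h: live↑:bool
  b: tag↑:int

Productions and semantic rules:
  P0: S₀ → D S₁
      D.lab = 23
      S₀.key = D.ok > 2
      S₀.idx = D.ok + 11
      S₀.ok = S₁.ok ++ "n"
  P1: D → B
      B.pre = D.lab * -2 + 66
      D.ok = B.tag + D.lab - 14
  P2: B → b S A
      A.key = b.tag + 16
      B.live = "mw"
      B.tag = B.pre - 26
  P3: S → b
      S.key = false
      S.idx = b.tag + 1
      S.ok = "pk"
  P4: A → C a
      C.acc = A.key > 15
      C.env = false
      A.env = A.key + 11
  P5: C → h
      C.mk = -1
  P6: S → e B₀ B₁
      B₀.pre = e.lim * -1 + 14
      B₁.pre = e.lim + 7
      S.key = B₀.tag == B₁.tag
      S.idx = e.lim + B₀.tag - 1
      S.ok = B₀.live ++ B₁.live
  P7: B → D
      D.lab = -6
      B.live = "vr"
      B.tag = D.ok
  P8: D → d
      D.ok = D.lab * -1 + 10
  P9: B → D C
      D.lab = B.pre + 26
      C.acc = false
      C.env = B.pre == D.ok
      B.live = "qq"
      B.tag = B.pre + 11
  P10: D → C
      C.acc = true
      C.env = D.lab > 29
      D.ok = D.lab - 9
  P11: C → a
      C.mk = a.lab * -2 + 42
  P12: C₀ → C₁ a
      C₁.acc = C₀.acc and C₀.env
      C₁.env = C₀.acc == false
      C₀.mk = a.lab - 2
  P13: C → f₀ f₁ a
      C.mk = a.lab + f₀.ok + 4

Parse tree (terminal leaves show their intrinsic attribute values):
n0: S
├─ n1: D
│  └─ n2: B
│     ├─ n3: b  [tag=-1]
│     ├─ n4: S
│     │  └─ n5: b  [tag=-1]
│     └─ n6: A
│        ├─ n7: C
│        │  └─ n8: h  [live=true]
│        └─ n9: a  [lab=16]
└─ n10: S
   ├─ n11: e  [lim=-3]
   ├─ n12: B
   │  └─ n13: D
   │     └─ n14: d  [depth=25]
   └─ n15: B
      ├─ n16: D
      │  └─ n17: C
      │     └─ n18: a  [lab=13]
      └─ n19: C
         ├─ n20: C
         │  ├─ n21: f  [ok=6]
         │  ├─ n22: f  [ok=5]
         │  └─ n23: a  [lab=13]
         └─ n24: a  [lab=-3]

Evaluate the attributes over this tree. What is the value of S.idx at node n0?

1. n1.lab = 23  [23]
2. n2.pre = 20  [D.lab * -2 + 66]
3. n3.tag = -1  [terminal]
4. n5.tag = -1  [terminal]
5. n4.key = false  [false]
6. n4.idx = 0  [b.tag + 1]
7. n4.ok = "pk"  ["pk"]
8. n6.key = 15  [b.tag + 16]
9. n7.acc = false  [A.key > 15]
10. n7.env = false  [false]
11. n8.live = true  [terminal]
12. n7.mk = -1  [-1]
13. n9.lab = 16  [terminal]
14. n6.env = 26  [A.key + 11]
15. n2.live = "mw"  ["mw"]
16. n2.tag = -6  [B.pre - 26]
17. n1.ok = 3  [B.tag + D.lab - 14]
18. n11.lim = -3  [terminal]
19. n12.pre = 17  [e.lim * -1 + 14]
20. n13.lab = -6  [-6]
21. n14.depth = 25  [terminal]
22. n13.ok = 16  [D.lab * -1 + 10]
23. n12.live = "vr"  ["vr"]
24. n12.tag = 16  [D.ok]
25. n15.pre = 4  [e.lim + 7]
26. n16.lab = 30  [B.pre + 26]
27. n17.acc = true  [true]
28. n17.env = true  [D.lab > 29]
29. n18.lab = 13  [terminal]
30. n17.mk = 16  [a.lab * -2 + 42]
31. n16.ok = 21  [D.lab - 9]
32. n19.acc = false  [false]
33. n19.env = false  [B.pre == D.ok]
34. n20.acc = false  [C₀.acc and C₀.env]
35. n20.env = true  [C₀.acc == false]
36. n21.ok = 6  [terminal]
37. n22.ok = 5  [terminal]
38. n23.lab = 13  [terminal]
39. n20.mk = 23  [a.lab + f₀.ok + 4]
40. n24.lab = -3  [terminal]
41. n19.mk = -5  [a.lab - 2]
42. n15.live = "qq"  ["qq"]
43. n15.tag = 15  [B.pre + 11]
44. n10.key = false  [B₀.tag == B₁.tag]
45. n10.idx = 12  [e.lim + B₀.tag - 1]
46. n10.ok = "vrqq"  [B₀.live ++ B₁.live]
47. n0.key = true  [D.ok > 2]
48. n0.idx = 14  [D.ok + 11]
49. n0.ok = "vrqqn"  [S₁.ok ++ "n"]

14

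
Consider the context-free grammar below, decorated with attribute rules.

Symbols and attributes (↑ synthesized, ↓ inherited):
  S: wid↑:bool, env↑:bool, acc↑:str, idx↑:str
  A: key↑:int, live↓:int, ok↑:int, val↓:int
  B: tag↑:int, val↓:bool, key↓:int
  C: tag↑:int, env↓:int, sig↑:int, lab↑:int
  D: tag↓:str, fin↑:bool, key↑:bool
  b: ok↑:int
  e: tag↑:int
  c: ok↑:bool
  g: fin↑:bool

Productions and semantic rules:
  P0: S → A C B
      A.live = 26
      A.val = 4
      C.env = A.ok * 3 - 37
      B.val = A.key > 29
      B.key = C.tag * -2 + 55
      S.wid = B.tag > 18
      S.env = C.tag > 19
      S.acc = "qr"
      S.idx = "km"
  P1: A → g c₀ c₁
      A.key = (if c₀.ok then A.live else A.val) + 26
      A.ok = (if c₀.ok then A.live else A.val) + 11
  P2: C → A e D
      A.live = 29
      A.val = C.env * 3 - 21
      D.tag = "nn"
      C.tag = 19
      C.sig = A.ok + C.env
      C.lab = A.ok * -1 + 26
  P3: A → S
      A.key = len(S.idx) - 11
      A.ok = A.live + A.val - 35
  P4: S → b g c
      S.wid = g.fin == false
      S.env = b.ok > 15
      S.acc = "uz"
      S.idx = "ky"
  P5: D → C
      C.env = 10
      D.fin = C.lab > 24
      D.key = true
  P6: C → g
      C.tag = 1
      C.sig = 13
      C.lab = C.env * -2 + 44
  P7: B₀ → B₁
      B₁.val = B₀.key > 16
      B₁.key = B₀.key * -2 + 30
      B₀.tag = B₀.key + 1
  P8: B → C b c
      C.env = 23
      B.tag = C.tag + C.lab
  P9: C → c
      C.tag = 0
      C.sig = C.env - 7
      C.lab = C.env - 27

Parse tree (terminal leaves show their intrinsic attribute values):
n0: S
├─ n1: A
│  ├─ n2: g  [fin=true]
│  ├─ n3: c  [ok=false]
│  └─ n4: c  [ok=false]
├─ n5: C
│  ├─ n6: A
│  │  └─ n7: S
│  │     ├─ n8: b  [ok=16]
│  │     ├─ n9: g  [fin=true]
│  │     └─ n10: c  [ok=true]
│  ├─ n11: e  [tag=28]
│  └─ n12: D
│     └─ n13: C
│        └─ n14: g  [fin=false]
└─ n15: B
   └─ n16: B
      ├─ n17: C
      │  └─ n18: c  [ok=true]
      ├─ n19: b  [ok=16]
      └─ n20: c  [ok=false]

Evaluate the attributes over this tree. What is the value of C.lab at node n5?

1. n1.live = 26  [26]
2. n1.val = 4  [4]
3. n2.fin = true  [terminal]
4. n3.ok = false  [terminal]
5. n4.ok = false  [terminal]
6. n1.key = 30  [(if c₀.ok then A.live else A.val) + 26]
7. n1.ok = 15  [(if c₀.ok then A.live else A.val) + 11]
8. n5.env = 8  [A.ok * 3 - 37]
9. n6.live = 29  [29]
10. n6.val = 3  [C.env * 3 - 21]
11. n8.ok = 16  [terminal]
12. n9.fin = true  [terminal]
13. n10.ok = true  [terminal]
14. n7.wid = false  [g.fin == false]
15. n7.env = true  [b.ok > 15]
16. n7.acc = "uz"  ["uz"]
17. n7.idx = "ky"  ["ky"]
18. n6.key = -9  [len(S.idx) - 11]
19. n6.ok = -3  [A.live + A.val - 35]
20. n11.tag = 28  [terminal]
21. n12.tag = "nn"  ["nn"]
22. n13.env = 10  [10]
23. n14.fin = false  [terminal]
24. n13.tag = 1  [1]
25. n13.sig = 13  [13]
26. n13.lab = 24  [C.env * -2 + 44]
27. n12.fin = false  [C.lab > 24]
28. n12.key = true  [true]
29. n5.tag = 19  [19]
30. n5.sig = 5  [A.ok + C.env]
31. n5.lab = 29  [A.ok * -1 + 26]
32. n15.val = true  [A.key > 29]
33. n15.key = 17  [C.tag * -2 + 55]
34. n16.val = true  [B₀.key > 16]
35. n16.key = -4  [B₀.key * -2 + 30]
36. n17.env = 23  [23]
37. n18.ok = true  [terminal]
38. n17.tag = 0  [0]
39. n17.sig = 16  [C.env - 7]
40. n17.lab = -4  [C.env - 27]
41. n19.ok = 16  [terminal]
42. n20.ok = false  [terminal]
43. n16.tag = -4  [C.tag + C.lab]
44. n15.tag = 18  [B₀.key + 1]
45. n0.wid = false  [B.tag > 18]
46. n0.env = false  [C.tag > 19]
47. n0.acc = "qr"  ["qr"]
48. n0.idx = "km"  ["km"]

29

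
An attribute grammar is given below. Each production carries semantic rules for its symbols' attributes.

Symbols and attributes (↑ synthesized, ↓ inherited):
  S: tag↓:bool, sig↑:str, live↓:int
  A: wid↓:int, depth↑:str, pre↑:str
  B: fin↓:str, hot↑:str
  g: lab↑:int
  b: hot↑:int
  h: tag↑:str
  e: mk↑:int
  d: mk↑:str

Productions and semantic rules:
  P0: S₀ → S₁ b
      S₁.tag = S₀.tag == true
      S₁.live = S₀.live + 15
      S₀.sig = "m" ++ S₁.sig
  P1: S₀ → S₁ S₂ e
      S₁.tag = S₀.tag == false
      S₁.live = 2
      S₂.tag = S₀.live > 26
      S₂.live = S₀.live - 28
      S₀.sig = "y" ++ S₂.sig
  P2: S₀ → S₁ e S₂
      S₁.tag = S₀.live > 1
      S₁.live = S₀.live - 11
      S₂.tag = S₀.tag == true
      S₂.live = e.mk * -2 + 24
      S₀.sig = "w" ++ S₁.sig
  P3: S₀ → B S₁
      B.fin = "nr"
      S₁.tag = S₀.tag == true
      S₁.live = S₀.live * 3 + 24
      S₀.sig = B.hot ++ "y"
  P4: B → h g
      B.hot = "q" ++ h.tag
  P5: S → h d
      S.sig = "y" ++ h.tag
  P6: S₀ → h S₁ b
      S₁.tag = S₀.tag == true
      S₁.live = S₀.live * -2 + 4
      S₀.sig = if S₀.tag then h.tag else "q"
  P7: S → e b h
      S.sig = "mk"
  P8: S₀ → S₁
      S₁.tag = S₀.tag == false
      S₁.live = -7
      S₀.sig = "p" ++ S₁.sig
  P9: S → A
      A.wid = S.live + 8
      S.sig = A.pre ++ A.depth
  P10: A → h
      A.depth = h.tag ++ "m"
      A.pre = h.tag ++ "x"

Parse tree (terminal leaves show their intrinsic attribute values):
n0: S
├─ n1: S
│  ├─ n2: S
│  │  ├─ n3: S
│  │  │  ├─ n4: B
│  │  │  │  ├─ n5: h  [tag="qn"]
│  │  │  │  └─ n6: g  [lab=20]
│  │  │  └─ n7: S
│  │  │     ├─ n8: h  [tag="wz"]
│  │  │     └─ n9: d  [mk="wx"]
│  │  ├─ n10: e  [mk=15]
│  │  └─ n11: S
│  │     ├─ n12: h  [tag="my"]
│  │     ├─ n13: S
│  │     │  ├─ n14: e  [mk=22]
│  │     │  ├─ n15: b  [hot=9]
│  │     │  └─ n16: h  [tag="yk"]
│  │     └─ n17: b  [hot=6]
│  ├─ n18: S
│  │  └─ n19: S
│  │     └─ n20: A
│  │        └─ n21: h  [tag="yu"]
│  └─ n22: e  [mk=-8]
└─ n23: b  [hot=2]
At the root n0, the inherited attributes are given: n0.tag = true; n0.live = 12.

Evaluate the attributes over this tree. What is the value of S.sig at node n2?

"wqqny"

1. n0.tag = true  [given at root]
2. n0.live = 12  [given at root]
3. n1.tag = true  [S₀.tag == true]
4. n1.live = 27  [S₀.live + 15]
5. n2.tag = false  [S₀.tag == false]
6. n2.live = 2  [2]
7. n3.tag = true  [S₀.live > 1]
8. n3.live = -9  [S₀.live - 11]
9. n4.fin = "nr"  ["nr"]
10. n5.tag = "qn"  [terminal]
11. n6.lab = 20  [terminal]
12. n4.hot = "qqn"  ["q" ++ h.tag]
13. n7.tag = true  [S₀.tag == true]
14. n7.live = -3  [S₀.live * 3 + 24]
15. n8.tag = "wz"  [terminal]
16. n9.mk = "wx"  [terminal]
17. n7.sig = "ywz"  ["y" ++ h.tag]
18. n3.sig = "qqny"  [B.hot ++ "y"]
19. n10.mk = 15  [terminal]
20. n11.tag = false  [S₀.tag == true]
21. n11.live = -6  [e.mk * -2 + 24]
22. n12.tag = "my"  [terminal]
23. n13.tag = false  [S₀.tag == true]
24. n13.live = 16  [S₀.live * -2 + 4]
25. n14.mk = 22  [terminal]
26. n15.hot = 9  [terminal]
27. n16.tag = "yk"  [terminal]
28. n13.sig = "mk"  ["mk"]
29. n17.hot = 6  [terminal]
30. n11.sig = "q"  [if S₀.tag then h.tag else "q"]
31. n2.sig = "wqqny"  ["w" ++ S₁.sig]
32. n18.tag = true  [S₀.live > 26]
33. n18.live = -1  [S₀.live - 28]
34. n19.tag = false  [S₀.tag == false]
35. n19.live = -7  [-7]
36. n20.wid = 1  [S.live + 8]
37. n21.tag = "yu"  [terminal]
38. n20.depth = "yum"  [h.tag ++ "m"]
39. n20.pre = "yux"  [h.tag ++ "x"]
40. n19.sig = "yuxyum"  [A.pre ++ A.depth]
41. n18.sig = "pyuxyum"  ["p" ++ S₁.sig]
42. n22.mk = -8  [terminal]
43. n1.sig = "ypyuxyum"  ["y" ++ S₂.sig]
44. n23.hot = 2  [terminal]
45. n0.sig = "mypyuxyum"  ["m" ++ S₁.sig]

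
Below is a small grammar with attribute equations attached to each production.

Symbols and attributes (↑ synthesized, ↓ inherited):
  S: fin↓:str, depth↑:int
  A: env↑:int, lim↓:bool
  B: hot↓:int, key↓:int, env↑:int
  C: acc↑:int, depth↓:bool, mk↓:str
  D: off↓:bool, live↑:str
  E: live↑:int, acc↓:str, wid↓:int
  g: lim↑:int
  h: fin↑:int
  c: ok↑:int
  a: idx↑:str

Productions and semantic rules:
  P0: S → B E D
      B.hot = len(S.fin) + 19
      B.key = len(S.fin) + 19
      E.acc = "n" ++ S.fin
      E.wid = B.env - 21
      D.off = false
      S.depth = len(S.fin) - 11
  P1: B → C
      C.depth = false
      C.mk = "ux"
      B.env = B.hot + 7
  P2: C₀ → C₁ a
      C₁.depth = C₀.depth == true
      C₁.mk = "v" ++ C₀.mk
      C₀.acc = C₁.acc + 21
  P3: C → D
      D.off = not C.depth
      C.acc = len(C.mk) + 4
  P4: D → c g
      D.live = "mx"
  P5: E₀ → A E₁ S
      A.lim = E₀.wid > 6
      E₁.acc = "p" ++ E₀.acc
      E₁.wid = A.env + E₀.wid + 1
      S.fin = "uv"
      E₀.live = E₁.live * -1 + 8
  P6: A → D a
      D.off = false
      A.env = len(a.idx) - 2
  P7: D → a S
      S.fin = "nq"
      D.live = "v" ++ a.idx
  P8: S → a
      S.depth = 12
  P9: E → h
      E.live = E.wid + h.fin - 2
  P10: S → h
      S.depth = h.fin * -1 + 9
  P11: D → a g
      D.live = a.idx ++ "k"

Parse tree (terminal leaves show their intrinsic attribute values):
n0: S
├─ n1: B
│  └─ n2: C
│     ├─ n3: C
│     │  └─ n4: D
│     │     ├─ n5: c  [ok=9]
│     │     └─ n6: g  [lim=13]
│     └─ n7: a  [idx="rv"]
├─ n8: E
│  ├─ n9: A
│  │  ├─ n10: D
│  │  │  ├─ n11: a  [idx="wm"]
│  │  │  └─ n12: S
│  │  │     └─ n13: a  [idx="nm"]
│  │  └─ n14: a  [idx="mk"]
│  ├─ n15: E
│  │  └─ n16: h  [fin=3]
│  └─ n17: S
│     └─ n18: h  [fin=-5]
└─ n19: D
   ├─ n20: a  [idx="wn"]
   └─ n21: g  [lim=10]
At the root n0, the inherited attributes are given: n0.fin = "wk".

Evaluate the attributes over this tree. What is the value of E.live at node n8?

1. n0.fin = "wk"  [given at root]
2. n1.hot = 21  [len(S.fin) + 19]
3. n1.key = 21  [len(S.fin) + 19]
4. n2.depth = false  [false]
5. n2.mk = "ux"  ["ux"]
6. n3.depth = false  [C₀.depth == true]
7. n3.mk = "vux"  ["v" ++ C₀.mk]
8. n4.off = true  [not C.depth]
9. n5.ok = 9  [terminal]
10. n6.lim = 13  [terminal]
11. n4.live = "mx"  ["mx"]
12. n3.acc = 7  [len(C.mk) + 4]
13. n7.idx = "rv"  [terminal]
14. n2.acc = 28  [C₁.acc + 21]
15. n1.env = 28  [B.hot + 7]
16. n8.acc = "nwk"  ["n" ++ S.fin]
17. n8.wid = 7  [B.env - 21]
18. n9.lim = true  [E₀.wid > 6]
19. n10.off = false  [false]
20. n11.idx = "wm"  [terminal]
21. n12.fin = "nq"  ["nq"]
22. n13.idx = "nm"  [terminal]
23. n12.depth = 12  [12]
24. n10.live = "vwm"  ["v" ++ a.idx]
25. n14.idx = "mk"  [terminal]
26. n9.env = 0  [len(a.idx) - 2]
27. n15.acc = "pnwk"  ["p" ++ E₀.acc]
28. n15.wid = 8  [A.env + E₀.wid + 1]
29. n16.fin = 3  [terminal]
30. n15.live = 9  [E.wid + h.fin - 2]
31. n17.fin = "uv"  ["uv"]
32. n18.fin = -5  [terminal]
33. n17.depth = 14  [h.fin * -1 + 9]
34. n8.live = -1  [E₁.live * -1 + 8]
35. n19.off = false  [false]
36. n20.idx = "wn"  [terminal]
37. n21.lim = 10  [terminal]
38. n19.live = "wnk"  [a.idx ++ "k"]
39. n0.depth = -9  [len(S.fin) - 11]

-1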